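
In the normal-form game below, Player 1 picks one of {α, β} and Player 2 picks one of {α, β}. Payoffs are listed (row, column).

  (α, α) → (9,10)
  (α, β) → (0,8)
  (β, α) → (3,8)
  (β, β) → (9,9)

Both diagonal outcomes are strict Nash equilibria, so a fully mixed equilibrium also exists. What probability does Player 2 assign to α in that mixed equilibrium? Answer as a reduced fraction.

Player 2's mix q on α must make Player 1 indifferent between α and β.
Player 1's payoff from α: 9q + 0(1−q). From β: 3q + 9(1−q).
Set equal: 6q = 9(1−q) → q = 9/15 = 3/5.

3/5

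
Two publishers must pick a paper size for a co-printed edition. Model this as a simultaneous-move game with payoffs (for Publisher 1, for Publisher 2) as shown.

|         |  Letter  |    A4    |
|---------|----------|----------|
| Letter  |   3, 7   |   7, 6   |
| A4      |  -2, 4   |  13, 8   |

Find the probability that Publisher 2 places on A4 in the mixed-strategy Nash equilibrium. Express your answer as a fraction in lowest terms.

5/11

Publisher 2's mix q on Letter must make Publisher 1 indifferent between Letter and A4.
Publisher 1's payoff from Letter: 3q + 7(1−q). From A4: (-2)q + 13(1−q).
Set equal: 5q = 6(1−q) → q = 6/11.
Probability on A4 is 1 − 6/11 = 5/11.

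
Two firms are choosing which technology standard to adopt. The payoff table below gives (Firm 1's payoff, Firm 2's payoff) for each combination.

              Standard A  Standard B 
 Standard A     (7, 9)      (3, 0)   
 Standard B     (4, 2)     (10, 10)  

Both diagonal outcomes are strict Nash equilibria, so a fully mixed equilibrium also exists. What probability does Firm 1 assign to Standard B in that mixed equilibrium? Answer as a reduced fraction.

Firm 1's mix p on Standard A must make Firm 2 indifferent between Standard A and Standard B.
Firm 2's payoff from Standard A: 9p + 2(1−p). From Standard B: 0p + 10(1−p).
Set equal: 9p = 8(1−p) → p = 8/17.
Probability on Standard B is 1 − 8/17 = 9/17.

9/17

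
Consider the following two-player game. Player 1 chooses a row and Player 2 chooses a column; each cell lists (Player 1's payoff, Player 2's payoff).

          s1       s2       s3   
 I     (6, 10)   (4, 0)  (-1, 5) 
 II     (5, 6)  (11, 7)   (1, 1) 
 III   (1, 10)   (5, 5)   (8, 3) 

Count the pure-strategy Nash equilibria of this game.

(I, s1): Player 1 gets 6 (best alternative 5); Player 2 gets 10 (best alternative 5). Neither deviates — NE.
(II, s2): Player 1 gets 11 (best alternative 5); Player 2 gets 7 (best alternative 6). Neither deviates — NE.
(III, s3) is not a NE: Player 2 would switch to s1 (10 > 3).
No other cell survives both best-response checks, so there are 2 pure NE.

2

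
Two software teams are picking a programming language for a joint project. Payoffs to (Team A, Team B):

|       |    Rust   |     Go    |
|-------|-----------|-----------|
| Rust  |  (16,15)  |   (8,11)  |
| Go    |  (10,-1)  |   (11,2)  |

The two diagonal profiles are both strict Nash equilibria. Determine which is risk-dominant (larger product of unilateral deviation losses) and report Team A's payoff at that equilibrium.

16

At both Rust: Team A loses 16 − 10 = 6 by deviating; Team B loses 15 − 11 = 4. Product = 6·4 = 24.
At both Go: Team A loses 11 − 8 = 3 by deviating; Team B loses 2 − (-1) = 3. Product = 3·3 = 9.
24 > 9, so both Rust is risk-dominant. Team A's payoff there is 16.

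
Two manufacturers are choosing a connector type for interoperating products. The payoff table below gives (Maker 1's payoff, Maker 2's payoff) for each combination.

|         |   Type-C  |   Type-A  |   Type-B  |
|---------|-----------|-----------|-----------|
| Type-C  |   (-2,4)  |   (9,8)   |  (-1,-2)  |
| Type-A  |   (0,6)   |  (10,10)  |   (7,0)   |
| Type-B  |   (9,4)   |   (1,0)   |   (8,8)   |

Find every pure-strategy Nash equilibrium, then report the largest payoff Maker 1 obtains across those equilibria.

Both Type-A is a pure NE (Maker 1: 10 ≥ 9; Maker 2: 10 ≥ 6). Maker 1 gets 10.
Both Type-B is a pure NE (Maker 1: 8 ≥ 7; Maker 2: 8 ≥ 4). Maker 1 gets 8.
Every other cell has a profitable deviation for at least one player. Highest of {10, 8} is 10.

10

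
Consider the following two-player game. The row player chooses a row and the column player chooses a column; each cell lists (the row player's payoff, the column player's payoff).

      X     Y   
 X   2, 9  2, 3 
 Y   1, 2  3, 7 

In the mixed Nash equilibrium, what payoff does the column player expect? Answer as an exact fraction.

57/11

The row player mixes with probability p on X, chosen so the column player is indifferent: 9p + 2(1−p) = 3p + 7(1−p) gives p = 5/11.
The column player's expected payoff is 9·5/11 + 2·6/11 = 57/11.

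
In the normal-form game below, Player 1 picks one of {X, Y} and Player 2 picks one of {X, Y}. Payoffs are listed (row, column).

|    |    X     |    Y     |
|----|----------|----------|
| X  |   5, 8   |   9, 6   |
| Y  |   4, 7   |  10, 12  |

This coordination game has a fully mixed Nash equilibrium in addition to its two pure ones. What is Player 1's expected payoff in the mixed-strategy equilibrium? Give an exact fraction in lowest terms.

Player 2 mixes with probability q on X, chosen so Player 1 is indifferent: 5q + 9(1−q) = 4q + 10(1−q) gives q = 1/2.
Player 1's expected payoff (from either row, since indifferent) is 5·1/2 + 9·1/2 = 7.

7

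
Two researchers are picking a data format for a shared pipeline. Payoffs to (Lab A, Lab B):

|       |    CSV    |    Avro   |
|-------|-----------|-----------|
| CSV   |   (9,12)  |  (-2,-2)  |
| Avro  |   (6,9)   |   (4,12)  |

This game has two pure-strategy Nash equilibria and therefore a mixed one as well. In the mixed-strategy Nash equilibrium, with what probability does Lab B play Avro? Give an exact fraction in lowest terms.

1/3

Lab B's mix q on CSV must make Lab A indifferent between CSV and Avro.
Lab A's payoff from CSV: 9q + (-2)(1−q). From Avro: 6q + 4(1−q).
Set equal: 3q = 6(1−q) → q = 6/9 = 2/3.
Probability on Avro is 1 − 2/3 = 1/3.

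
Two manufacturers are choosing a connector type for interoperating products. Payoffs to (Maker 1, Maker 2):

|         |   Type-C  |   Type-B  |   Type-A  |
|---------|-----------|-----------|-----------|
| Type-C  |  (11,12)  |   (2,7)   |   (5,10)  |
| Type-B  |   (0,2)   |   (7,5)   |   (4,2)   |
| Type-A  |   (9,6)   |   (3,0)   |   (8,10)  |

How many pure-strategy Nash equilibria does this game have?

3

Both Type-C: Maker 1 gets 11 (best alternative 9); Maker 2 gets 12 (best alternative 10). Neither deviates — NE.
Both Type-B: Maker 1 gets 7 (best alternative 3); Maker 2 gets 5 (best alternative 2). Neither deviates — NE.
Both Type-A: Maker 1 gets 8 (best alternative 5); Maker 2 gets 10 (best alternative 6). Neither deviates — NE.
(Type-B, Type-A) is not a NE: Maker 1 would switch to Type-A (8 > 4).
No other cell survives both best-response checks, so there are 3 pure NE.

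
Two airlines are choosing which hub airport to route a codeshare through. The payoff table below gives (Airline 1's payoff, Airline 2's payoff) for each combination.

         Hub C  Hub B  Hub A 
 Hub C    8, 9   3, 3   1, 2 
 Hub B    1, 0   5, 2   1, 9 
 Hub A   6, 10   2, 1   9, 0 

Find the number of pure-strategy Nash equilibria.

Both Hub C: Airline 1 gets 8 (best alternative 6); Airline 2 gets 9 (best alternative 3). Neither deviates — NE.
Both Hub A is not a NE: Airline 2 would switch to Hub C (10 > 0).
No other cell survives both best-response checks, so there is 1 pure NE.

1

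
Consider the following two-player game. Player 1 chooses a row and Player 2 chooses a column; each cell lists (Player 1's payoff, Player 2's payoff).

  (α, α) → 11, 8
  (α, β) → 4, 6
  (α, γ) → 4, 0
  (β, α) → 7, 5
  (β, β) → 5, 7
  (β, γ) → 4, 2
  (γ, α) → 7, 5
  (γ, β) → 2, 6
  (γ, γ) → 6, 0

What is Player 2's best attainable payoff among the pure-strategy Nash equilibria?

Both α is a pure NE (Player 1: 11 ≥ 7; Player 2: 8 ≥ 6). Player 2 gets 8.
Both β is a pure NE (Player 1: 5 ≥ 4; Player 2: 7 ≥ 5). Player 2 gets 7.
Every other cell has a profitable deviation for at least one player. Highest of {8, 7} is 8.

8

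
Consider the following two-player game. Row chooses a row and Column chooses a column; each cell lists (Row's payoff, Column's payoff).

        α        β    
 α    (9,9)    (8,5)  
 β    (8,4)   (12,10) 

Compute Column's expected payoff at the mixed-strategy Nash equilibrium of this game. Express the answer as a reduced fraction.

7

Row mixes with probability p on α, chosen so Column is indifferent: 9p + 4(1−p) = 5p + 10(1−p) gives p = 3/5.
Column's expected payoff is 9·3/5 + 4·2/5 = 7.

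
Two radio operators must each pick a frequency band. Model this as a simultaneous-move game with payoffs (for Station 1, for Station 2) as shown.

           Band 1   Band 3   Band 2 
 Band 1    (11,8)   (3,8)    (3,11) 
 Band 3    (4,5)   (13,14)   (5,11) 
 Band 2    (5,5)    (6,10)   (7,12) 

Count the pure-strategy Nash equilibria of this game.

2

Both Band 3: Station 1 gets 13 (best alternative 6); Station 2 gets 14 (best alternative 11). Neither deviates — NE.
Both Band 2: Station 1 gets 7 (best alternative 5); Station 2 gets 12 (best alternative 10). Neither deviates — NE.
Both Band 1 is not a NE: Station 2 would switch to Band 2 (11 > 8).
No other cell survives both best-response checks, so there are 2 pure NE.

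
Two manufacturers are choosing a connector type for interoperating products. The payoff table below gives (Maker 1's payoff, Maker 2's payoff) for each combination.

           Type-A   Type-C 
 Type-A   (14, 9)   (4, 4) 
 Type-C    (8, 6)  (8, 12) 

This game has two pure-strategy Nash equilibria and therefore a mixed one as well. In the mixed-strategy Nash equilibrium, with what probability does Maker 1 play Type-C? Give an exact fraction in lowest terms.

Maker 1's mix p on Type-A must make Maker 2 indifferent between Type-A and Type-C.
Maker 2's payoff from Type-A: 9p + 6(1−p). From Type-C: 4p + 12(1−p).
Set equal: 5p = 6(1−p) → p = 6/11.
Probability on Type-C is 1 − 6/11 = 5/11.

5/11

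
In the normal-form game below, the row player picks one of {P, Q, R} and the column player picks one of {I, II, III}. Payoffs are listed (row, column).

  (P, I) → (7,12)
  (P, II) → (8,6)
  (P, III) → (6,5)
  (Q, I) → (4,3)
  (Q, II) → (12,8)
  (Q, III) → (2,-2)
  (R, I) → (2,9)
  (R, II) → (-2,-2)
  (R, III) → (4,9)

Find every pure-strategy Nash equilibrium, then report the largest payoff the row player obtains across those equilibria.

12

(P, I) is a pure NE (the row player: 7 ≥ 4; the column player: 12 ≥ 6). The row player gets 7.
(Q, II) is a pure NE (the row player: 12 ≥ 8; the column player: 8 ≥ 3). The row player gets 12.
Every other cell has a profitable deviation for at least one player. Highest of {7, 12} is 12.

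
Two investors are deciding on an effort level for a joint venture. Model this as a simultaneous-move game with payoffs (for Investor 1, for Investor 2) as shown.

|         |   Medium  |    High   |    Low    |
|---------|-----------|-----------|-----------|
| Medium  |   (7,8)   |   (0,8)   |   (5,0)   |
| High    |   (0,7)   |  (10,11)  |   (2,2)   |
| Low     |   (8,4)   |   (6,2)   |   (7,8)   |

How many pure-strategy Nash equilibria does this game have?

2

Both High: Investor 1 gets 10 (best alternative 6); Investor 2 gets 11 (best alternative 7). Neither deviates — NE.
Both Low: Investor 1 gets 7 (best alternative 5); Investor 2 gets 8 (best alternative 4). Neither deviates — NE.
Both Medium is not a NE: Investor 1 would switch to Low (8 > 7).
No other cell survives both best-response checks, so there are 2 pure NE.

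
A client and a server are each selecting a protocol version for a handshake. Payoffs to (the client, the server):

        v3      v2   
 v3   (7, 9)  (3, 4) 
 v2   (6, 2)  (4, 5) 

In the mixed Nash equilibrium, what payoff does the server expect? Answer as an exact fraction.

The client mixes with probability p on v3, chosen so the server is indifferent: 9p + 2(1−p) = 4p + 5(1−p) gives p = 3/8.
The server's expected payoff is 9·3/8 + 2·5/8 = 37/8.

37/8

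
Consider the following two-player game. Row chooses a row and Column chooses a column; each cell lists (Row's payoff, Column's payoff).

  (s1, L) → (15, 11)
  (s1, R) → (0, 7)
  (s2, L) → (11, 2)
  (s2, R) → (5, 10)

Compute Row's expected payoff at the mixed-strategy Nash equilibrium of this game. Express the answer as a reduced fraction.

25/3

Column mixes with probability q on L, chosen so Row is indifferent: 15q + 0(1−q) = 11q + 5(1−q) gives q = 5/9.
Row's expected payoff (from either row, since indifferent) is 15·5/9 + 0·4/9 = 25/3.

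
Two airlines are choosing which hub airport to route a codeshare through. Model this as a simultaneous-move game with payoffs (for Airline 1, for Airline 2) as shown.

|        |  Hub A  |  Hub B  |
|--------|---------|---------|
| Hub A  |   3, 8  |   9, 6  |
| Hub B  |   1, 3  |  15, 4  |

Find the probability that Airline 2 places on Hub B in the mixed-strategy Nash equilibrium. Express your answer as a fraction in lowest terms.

Airline 2's mix q on Hub A must make Airline 1 indifferent between Hub A and Hub B.
Airline 1's payoff from Hub A: 3q + 9(1−q). From Hub B: 1q + 15(1−q).
Set equal: 2q = 6(1−q) → q = 6/8 = 3/4.
Probability on Hub B is 1 − 3/4 = 1/4.

1/4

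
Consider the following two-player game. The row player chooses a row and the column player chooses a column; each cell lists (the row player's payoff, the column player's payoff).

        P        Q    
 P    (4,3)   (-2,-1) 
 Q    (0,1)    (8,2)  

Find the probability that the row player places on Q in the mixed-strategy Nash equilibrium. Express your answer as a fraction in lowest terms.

The row player's mix p on P must make the column player indifferent between P and Q.
The column player's payoff from P: 3p + 1(1−p). From Q: (-1)p + 2(1−p).
Set equal: 4p = 1(1−p) → p = 1/5.
Probability on Q is 1 − 1/5 = 4/5.

4/5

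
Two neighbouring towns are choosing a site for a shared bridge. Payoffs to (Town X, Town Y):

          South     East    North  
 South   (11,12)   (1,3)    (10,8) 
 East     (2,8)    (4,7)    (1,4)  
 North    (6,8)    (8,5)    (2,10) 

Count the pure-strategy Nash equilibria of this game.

Both South: Town X gets 11 (best alternative 6); Town Y gets 12 (best alternative 8). Neither deviates — NE.
Both East is not a NE: Town X would switch to North (8 > 4).
No other cell survives both best-response checks, so there is 1 pure NE.

1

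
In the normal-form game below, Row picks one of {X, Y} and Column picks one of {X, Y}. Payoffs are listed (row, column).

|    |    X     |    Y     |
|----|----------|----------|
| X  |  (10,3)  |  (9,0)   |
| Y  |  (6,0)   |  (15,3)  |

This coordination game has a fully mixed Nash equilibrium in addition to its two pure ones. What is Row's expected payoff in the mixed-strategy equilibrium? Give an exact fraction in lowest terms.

Column mixes with probability q on X, chosen so Row is indifferent: 10q + 9(1−q) = 6q + 15(1−q) gives q = 3/5.
Row's expected payoff (from either row, since indifferent) is 10·3/5 + 9·2/5 = 48/5.

48/5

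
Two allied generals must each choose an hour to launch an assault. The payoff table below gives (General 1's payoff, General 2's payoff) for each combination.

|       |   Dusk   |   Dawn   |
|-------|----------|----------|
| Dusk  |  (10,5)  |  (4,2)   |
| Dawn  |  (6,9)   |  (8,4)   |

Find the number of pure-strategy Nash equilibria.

1

Both Dusk: General 1 gets 10 (best alternative 6); General 2 gets 5 (best alternative 2). Neither deviates — NE.
Both Dawn is not a NE: General 2 would switch to Dusk (9 > 4).
No other cell survives both best-response checks, so there is 1 pure NE.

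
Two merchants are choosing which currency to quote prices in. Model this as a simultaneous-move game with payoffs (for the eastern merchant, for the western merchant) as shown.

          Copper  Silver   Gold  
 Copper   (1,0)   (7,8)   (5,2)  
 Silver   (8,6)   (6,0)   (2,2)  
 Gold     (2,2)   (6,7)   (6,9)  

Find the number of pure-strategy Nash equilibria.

(Copper, Silver): the eastern merchant gets 7 (best alternative 6); the western merchant gets 8 (best alternative 2). Neither deviates — NE.
(Silver, Copper): the eastern merchant gets 8 (best alternative 2); the western merchant gets 6 (best alternative 2). Neither deviates — NE.
Both Gold: the eastern merchant gets 6 (best alternative 5); the western merchant gets 9 (best alternative 7). Neither deviates — NE.
Both Copper is not a NE: the eastern merchant would switch to Silver (8 > 1).
No other cell survives both best-response checks, so there are 3 pure NE.

3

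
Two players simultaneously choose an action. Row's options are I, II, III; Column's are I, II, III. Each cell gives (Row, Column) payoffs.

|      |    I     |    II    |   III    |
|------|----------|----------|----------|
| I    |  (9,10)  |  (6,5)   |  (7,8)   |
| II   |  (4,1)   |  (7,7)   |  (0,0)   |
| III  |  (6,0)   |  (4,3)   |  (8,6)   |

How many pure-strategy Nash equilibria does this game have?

Both I: Row gets 9 (best alternative 6); Column gets 10 (best alternative 8). Neither deviates — NE.
Both II: Row gets 7 (best alternative 6); Column gets 7 (best alternative 1). Neither deviates — NE.
Both III: Row gets 8 (best alternative 7); Column gets 6 (best alternative 3). Neither deviates — NE.
(I, III) is not a NE: Row would switch to III (8 > 7).
No other cell survives both best-response checks, so there are 3 pure NE.

3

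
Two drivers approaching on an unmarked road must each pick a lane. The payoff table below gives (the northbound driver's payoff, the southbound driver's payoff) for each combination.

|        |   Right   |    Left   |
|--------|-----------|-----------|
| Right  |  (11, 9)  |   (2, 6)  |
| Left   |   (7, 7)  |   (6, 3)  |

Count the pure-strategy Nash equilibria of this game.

1

Both Right: the northbound driver gets 11 (best alternative 7); the southbound driver gets 9 (best alternative 6). Neither deviates — NE.
Both Left is not a NE: the southbound driver would switch to Right (7 > 3).
No other cell survives both best-response checks, so there is 1 pure NE.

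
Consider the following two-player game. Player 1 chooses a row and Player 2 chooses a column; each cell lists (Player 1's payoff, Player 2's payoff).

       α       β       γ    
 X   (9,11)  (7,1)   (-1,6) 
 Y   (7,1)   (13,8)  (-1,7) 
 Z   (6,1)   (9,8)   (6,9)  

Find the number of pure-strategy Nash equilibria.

3

(X, α): Player 1 gets 9 (best alternative 7); Player 2 gets 11 (best alternative 6). Neither deviates — NE.
(Y, β): Player 1 gets 13 (best alternative 9); Player 2 gets 8 (best alternative 7). Neither deviates — NE.
(Z, γ): Player 1 gets 6 (best alternative -1); Player 2 gets 9 (best alternative 8). Neither deviates — NE.
(Y, α) is not a NE: Player 1 would switch to X (9 > 7).
No other cell survives both best-response checks, so there are 3 pure NE.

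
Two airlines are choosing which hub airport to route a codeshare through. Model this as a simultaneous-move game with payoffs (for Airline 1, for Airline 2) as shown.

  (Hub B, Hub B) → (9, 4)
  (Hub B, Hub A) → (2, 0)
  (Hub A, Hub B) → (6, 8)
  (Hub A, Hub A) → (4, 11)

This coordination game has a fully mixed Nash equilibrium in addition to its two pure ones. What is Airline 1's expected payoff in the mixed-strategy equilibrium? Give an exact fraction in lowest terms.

24/5

Airline 2 mixes with probability q on Hub B, chosen so Airline 1 is indifferent: 9q + 2(1−q) = 6q + 4(1−q) gives q = 2/5.
Airline 1's expected payoff (from either row, since indifferent) is 9·2/5 + 2·3/5 = 24/5.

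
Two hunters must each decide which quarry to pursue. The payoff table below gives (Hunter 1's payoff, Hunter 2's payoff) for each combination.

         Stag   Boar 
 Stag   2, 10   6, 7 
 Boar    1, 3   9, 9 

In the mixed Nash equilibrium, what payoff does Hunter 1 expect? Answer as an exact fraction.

3

Hunter 2 mixes with probability q on Stag, chosen so Hunter 1 is indifferent: 2q + 6(1−q) = 1q + 9(1−q) gives q = 3/4.
Hunter 1's expected payoff (from either row, since indifferent) is 2·3/4 + 6·1/4 = 3.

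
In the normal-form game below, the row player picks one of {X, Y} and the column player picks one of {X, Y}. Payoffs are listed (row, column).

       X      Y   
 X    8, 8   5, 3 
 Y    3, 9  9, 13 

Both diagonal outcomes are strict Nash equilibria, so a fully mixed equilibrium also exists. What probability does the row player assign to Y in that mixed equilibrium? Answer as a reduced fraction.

5/9

The row player's mix p on X must make the column player indifferent between X and Y.
The column player's payoff from X: 8p + 9(1−p). From Y: 3p + 13(1−p).
Set equal: 5p = 4(1−p) → p = 4/9.
Probability on Y is 1 − 4/9 = 5/9.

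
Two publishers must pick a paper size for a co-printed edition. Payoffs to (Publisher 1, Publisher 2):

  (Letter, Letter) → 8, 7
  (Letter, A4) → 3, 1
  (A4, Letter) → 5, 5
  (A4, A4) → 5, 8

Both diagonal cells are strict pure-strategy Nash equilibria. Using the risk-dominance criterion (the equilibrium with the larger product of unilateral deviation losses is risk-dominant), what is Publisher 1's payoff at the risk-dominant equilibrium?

8

At both Letter: Publisher 1 loses 8 − 5 = 3 by deviating; Publisher 2 loses 7 − 1 = 6. Product = 3·6 = 18.
At both A4: Publisher 1 loses 5 − 3 = 2 by deviating; Publisher 2 loses 8 − 5 = 3. Product = 2·3 = 6.
18 > 6, so both Letter is risk-dominant. Publisher 1's payoff there is 8.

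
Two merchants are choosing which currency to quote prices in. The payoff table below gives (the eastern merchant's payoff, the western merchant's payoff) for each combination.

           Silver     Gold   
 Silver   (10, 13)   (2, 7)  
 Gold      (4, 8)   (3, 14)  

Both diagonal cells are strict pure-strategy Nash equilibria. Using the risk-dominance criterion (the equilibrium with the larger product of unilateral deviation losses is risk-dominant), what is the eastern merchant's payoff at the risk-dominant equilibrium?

At both Silver: the eastern merchant loses 10 − 4 = 6 by deviating; the western merchant loses 13 − 7 = 6. Product = 6·6 = 36.
At both Gold: the eastern merchant loses 3 − 2 = 1 by deviating; the western merchant loses 14 − 8 = 6. Product = 1·6 = 6.
36 > 6, so both Silver is risk-dominant. The eastern merchant's payoff there is 10.

10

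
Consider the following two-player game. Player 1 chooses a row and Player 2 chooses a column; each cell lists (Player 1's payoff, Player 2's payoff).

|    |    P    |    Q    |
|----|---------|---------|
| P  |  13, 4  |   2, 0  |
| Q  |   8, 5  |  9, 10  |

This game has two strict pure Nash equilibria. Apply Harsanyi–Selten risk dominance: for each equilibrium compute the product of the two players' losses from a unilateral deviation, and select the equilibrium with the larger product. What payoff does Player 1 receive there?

9

At both P: Player 1 loses 13 − 8 = 5 by deviating; Player 2 loses 4 − 0 = 4. Product = 5·4 = 20.
At both Q: Player 1 loses 9 − 2 = 7 by deviating; Player 2 loses 10 − 5 = 5. Product = 7·5 = 35.
35 > 20, so both Q is risk-dominant. Player 1's payoff there is 9.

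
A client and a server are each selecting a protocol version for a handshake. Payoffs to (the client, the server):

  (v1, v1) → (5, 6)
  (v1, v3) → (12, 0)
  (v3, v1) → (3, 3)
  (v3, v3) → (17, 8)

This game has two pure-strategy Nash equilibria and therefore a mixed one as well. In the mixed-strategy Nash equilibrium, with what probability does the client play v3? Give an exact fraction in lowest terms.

The client's mix p on v1 must make the server indifferent between v1 and v3.
The server's payoff from v1: 6p + 3(1−p). From v3: 0p + 8(1−p).
Set equal: 6p = 5(1−p) → p = 5/11.
Probability on v3 is 1 − 5/11 = 6/11.

6/11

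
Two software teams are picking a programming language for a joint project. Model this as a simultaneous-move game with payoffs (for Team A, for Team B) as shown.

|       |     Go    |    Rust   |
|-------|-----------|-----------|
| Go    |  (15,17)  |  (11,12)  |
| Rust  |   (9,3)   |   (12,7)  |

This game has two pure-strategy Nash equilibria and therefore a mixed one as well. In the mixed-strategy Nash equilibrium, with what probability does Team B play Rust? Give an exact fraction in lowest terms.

Team B's mix q on Go must make Team A indifferent between Go and Rust.
Team A's payoff from Go: 15q + 11(1−q). From Rust: 9q + 12(1−q).
Set equal: 6q = 1(1−q) → q = 1/7.
Probability on Rust is 1 − 1/7 = 6/7.

6/7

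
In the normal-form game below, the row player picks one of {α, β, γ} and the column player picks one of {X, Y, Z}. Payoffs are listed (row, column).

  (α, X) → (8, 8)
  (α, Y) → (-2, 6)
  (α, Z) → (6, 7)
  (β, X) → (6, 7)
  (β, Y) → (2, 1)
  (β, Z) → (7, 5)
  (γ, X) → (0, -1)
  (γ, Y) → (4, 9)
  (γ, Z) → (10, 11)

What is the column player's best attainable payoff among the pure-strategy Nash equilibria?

(α, X) is a pure NE (the row player: 8 ≥ 6; the column player: 8 ≥ 7). The column player gets 8.
(γ, Z) is a pure NE (the row player: 10 ≥ 7; the column player: 11 ≥ 9). The column player gets 11.
Every other cell has a profitable deviation for at least one player. Highest of {8, 11} is 11.

11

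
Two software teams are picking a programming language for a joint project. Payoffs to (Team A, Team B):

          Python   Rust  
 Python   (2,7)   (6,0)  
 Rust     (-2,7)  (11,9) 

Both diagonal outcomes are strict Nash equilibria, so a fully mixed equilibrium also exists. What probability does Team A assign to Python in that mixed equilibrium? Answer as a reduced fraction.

2/9

Team A's mix p on Python must make Team B indifferent between Python and Rust.
Team B's payoff from Python: 7p + 7(1−p). From Rust: 0p + 9(1−p).
Set equal: 7p = 2(1−p) → p = 2/9.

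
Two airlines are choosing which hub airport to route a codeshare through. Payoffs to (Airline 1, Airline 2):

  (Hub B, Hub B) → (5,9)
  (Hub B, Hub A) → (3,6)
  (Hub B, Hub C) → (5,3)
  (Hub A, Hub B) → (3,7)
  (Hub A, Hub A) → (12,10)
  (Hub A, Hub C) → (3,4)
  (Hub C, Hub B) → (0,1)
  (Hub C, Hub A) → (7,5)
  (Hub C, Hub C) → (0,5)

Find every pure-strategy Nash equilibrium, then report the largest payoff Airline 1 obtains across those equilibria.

Both Hub B is a pure NE (Airline 1: 5 ≥ 3; Airline 2: 9 ≥ 6). Airline 1 gets 5.
Both Hub A is a pure NE (Airline 1: 12 ≥ 7; Airline 2: 10 ≥ 7). Airline 1 gets 12.
Every other cell has a profitable deviation for at least one player. Highest of {5, 12} is 12.

12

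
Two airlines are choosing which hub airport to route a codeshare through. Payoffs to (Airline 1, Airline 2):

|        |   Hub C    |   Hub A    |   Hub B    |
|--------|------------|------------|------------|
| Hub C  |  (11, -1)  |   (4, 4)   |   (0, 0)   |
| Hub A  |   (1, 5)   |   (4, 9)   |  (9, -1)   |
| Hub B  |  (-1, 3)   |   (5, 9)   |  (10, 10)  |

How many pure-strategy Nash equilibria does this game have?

Both Hub B: Airline 1 gets 10 (best alternative 9); Airline 2 gets 10 (best alternative 9). Neither deviates — NE.
Both Hub C is not a NE: Airline 2 would switch to Hub A (4 > -1).
No other cell survives both best-response checks, so there is 1 pure NE.

1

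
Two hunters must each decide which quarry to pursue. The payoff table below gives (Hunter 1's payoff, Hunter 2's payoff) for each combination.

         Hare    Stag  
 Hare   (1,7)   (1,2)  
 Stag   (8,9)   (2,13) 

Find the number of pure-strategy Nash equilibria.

Both Stag: Hunter 1 gets 2 (best alternative 1); Hunter 2 gets 13 (best alternative 9). Neither deviates — NE.
Both Hare is not a NE: Hunter 1 would switch to Stag (8 > 1).
No other cell survives both best-response checks, so there is 1 pure NE.

1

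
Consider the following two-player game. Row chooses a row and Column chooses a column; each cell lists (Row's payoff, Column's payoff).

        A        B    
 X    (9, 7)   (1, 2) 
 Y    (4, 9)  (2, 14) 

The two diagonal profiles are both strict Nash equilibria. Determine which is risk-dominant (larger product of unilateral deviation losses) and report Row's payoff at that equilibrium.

9

At (X, A): Row loses 9 − 4 = 5 by deviating; Column loses 7 − 2 = 5. Product = 5·5 = 25.
At (Y, B): Row loses 2 − 1 = 1 by deviating; Column loses 14 − 9 = 5. Product = 1·5 = 5.
25 > 5, so (X, A) is risk-dominant. Row's payoff there is 9.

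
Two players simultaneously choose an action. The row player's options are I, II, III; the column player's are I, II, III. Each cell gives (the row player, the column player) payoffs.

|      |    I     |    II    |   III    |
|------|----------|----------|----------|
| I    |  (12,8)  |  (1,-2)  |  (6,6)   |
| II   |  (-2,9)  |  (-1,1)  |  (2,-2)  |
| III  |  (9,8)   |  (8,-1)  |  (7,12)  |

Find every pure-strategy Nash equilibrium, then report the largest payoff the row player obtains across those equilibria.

Both I is a pure NE (the row player: 12 ≥ 9; the column player: 8 ≥ 6). The row player gets 12.
Both III is a pure NE (the row player: 7 ≥ 6; the column player: 12 ≥ 8). The row player gets 7.
Every other cell has a profitable deviation for at least one player. Highest of {12, 7} is 12.

12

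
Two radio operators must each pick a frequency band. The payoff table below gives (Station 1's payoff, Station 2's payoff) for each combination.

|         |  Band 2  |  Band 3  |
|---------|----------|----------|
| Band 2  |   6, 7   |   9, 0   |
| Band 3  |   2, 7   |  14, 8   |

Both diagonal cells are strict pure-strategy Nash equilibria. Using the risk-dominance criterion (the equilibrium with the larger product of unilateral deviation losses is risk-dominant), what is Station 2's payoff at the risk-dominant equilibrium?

7

At both Band 2: Station 1 loses 6 − 2 = 4 by deviating; Station 2 loses 7 − 0 = 7. Product = 4·7 = 28.
At both Band 3: Station 1 loses 14 − 9 = 5 by deviating; Station 2 loses 8 − 7 = 1. Product = 5·1 = 5.
28 > 5, so both Band 2 is risk-dominant. Station 2's payoff there is 7.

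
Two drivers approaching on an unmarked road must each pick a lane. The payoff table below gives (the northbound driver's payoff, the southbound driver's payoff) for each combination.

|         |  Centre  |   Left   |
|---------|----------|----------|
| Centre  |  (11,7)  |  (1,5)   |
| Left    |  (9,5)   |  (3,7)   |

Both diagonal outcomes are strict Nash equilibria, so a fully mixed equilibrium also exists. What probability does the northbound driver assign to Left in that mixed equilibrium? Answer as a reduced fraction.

The northbound driver's mix p on Centre must make the southbound driver indifferent between Centre and Left.
The southbound driver's payoff from Centre: 7p + 5(1−p). From Left: 5p + 7(1−p).
Set equal: 2p = 2(1−p) → p = 2/4 = 1/2.
Probability on Left is 1 − 1/2 = 1/2.

1/2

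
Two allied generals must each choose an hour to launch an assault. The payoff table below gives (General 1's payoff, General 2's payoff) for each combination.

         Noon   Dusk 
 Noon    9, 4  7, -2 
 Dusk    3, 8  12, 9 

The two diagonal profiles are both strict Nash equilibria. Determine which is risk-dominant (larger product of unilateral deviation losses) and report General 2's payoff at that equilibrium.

At both Noon: General 1 loses 9 − 3 = 6 by deviating; General 2 loses 4 − (-2) = 6. Product = 6·6 = 36.
At both Dusk: General 1 loses 12 − 7 = 5 by deviating; General 2 loses 9 − 8 = 1. Product = 5·1 = 5.
36 > 5, so both Noon is risk-dominant. General 2's payoff there is 4.

4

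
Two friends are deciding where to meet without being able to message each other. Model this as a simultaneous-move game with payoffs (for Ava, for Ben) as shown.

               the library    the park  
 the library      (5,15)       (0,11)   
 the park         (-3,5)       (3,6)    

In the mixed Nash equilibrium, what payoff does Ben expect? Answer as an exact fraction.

7

Ava mixes with probability p on the library, chosen so Ben is indifferent: 15p + 5(1−p) = 11p + 6(1−p) gives p = 1/5.
Ben's expected payoff is 15·1/5 + 5·4/5 = 7.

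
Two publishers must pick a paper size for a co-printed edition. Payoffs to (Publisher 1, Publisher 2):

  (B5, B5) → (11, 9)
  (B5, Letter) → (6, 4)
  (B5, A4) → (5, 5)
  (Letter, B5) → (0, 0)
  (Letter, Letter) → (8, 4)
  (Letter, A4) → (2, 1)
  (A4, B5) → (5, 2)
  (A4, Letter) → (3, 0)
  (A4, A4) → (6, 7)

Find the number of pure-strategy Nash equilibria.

Both B5: Publisher 1 gets 11 (best alternative 5); Publisher 2 gets 9 (best alternative 5). Neither deviates — NE.
Both Letter: Publisher 1 gets 8 (best alternative 6); Publisher 2 gets 4 (best alternative 1). Neither deviates — NE.
Both A4: Publisher 1 gets 6 (best alternative 5); Publisher 2 gets 7 (best alternative 2). Neither deviates — NE.
(Letter, B5) is not a NE: Publisher 1 would switch to B5 (11 > 0).
No other cell survives both best-response checks, so there are 3 pure NE.

3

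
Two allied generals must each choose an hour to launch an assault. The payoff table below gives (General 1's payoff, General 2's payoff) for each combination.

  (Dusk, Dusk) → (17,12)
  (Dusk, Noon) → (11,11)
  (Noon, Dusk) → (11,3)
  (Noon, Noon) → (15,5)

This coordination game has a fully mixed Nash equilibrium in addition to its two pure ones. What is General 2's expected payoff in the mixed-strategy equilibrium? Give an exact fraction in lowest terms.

General 1 mixes with probability p on Dusk, chosen so General 2 is indifferent: 12p + 3(1−p) = 11p + 5(1−p) gives p = 2/3.
General 2's expected payoff is 12·2/3 + 3·1/3 = 9.

9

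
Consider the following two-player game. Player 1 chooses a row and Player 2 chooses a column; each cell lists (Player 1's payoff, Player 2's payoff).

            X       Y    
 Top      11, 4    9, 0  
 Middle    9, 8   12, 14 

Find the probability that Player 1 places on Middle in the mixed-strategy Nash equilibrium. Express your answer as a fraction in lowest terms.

Player 1's mix p on Top must make Player 2 indifferent between X and Y.
Player 2's payoff from X: 4p + 8(1−p). From Y: 0p + 14(1−p).
Set equal: 4p = 6(1−p) → p = 6/10 = 3/5.
Probability on Middle is 1 − 3/5 = 2/5.

2/5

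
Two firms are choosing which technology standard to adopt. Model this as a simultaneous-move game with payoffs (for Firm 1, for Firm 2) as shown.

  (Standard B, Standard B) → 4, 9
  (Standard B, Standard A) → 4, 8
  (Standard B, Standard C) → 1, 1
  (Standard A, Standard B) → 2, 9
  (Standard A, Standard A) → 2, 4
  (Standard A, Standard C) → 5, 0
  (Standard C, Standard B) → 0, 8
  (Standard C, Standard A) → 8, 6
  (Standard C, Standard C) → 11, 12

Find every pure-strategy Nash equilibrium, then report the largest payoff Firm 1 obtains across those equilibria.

11

Both Standard B is a pure NE (Firm 1: 4 ≥ 2; Firm 2: 9 ≥ 8). Firm 1 gets 4.
Both Standard C is a pure NE (Firm 1: 11 ≥ 5; Firm 2: 12 ≥ 8). Firm 1 gets 11.
Every other cell has a profitable deviation for at least one player. Highest of {4, 11} is 11.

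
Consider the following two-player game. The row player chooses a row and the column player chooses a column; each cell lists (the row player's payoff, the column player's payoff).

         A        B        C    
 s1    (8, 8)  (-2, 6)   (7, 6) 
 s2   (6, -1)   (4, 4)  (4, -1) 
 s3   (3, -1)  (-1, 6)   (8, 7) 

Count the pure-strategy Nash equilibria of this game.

(s1, A): the row player gets 8 (best alternative 6); the column player gets 8 (best alternative 6). Neither deviates — NE.
(s2, B): the row player gets 4 (best alternative -1); the column player gets 4 (best alternative -1). Neither deviates — NE.
(s3, C): the row player gets 8 (best alternative 7); the column player gets 7 (best alternative 6). Neither deviates — NE.
(s2, C) is not a NE: the row player would switch to s3 (8 > 4).
No other cell survives both best-response checks, so there are 3 pure NE.

3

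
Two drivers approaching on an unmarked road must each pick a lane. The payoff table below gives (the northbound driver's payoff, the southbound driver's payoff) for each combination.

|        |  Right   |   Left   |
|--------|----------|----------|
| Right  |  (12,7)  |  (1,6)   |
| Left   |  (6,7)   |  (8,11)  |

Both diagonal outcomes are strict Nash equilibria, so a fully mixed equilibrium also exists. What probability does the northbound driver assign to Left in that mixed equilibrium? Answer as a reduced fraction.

1/5

The northbound driver's mix p on Right must make the southbound driver indifferent between Right and Left.
The southbound driver's payoff from Right: 7p + 7(1−p). From Left: 6p + 11(1−p).
Set equal: 1p = 4(1−p) → p = 4/5.
Probability on Left is 1 − 4/5 = 1/5.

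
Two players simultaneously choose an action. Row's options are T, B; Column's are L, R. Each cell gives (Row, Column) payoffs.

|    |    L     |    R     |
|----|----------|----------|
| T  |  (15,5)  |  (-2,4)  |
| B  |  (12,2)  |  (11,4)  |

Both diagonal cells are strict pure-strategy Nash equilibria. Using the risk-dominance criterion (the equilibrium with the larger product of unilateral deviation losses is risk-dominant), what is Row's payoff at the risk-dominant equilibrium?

At (T, L): Row loses 15 − 12 = 3 by deviating; Column loses 5 − 4 = 1. Product = 3·1 = 3.
At (B, R): Row loses 11 − (-2) = 13 by deviating; Column loses 4 − 2 = 2. Product = 13·2 = 26.
26 > 3, so (B, R) is risk-dominant. Row's payoff there is 11.

11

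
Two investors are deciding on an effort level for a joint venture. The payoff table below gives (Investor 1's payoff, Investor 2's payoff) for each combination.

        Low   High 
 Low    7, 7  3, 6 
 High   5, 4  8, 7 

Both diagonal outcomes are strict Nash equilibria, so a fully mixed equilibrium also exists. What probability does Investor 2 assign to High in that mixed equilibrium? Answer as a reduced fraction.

2/7

Investor 2's mix q on Low must make Investor 1 indifferent between Low and High.
Investor 1's payoff from Low: 7q + 3(1−q). From High: 5q + 8(1−q).
Set equal: 2q = 5(1−q) → q = 5/7.
Probability on High is 1 − 5/7 = 2/7.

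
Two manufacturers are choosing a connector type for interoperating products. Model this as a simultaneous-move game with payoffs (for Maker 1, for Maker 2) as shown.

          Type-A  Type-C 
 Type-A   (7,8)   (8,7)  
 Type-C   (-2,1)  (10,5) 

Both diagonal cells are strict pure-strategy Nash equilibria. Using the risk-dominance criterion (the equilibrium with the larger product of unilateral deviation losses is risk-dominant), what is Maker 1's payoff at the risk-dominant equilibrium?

At both Type-A: Maker 1 loses 7 − (-2) = 9 by deviating; Maker 2 loses 8 − 7 = 1. Product = 9·1 = 9.
At both Type-C: Maker 1 loses 10 − 8 = 2 by deviating; Maker 2 loses 5 − 1 = 4. Product = 2·4 = 8.
9 > 8, so both Type-A is risk-dominant. Maker 1's payoff there is 7.

7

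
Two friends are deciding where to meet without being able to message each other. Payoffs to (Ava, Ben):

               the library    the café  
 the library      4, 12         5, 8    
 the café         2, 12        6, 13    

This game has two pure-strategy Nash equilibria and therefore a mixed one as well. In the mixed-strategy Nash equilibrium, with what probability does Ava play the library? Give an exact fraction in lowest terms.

1/5

Ava's mix p on the library must make Ben indifferent between the library and the café.
Ben's payoff from the library: 12p + 12(1−p). From the café: 8p + 13(1−p).
Set equal: 4p = 1(1−p) → p = 1/5.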